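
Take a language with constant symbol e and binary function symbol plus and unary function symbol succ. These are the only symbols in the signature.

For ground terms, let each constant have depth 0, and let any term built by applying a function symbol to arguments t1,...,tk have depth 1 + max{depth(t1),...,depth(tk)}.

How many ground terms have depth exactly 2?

10

Count level by level. With function symbols plus/2, succ/1, the terms of depth ≤ k are the 1 constant together with each function applied to depth-≤(k−1) tuples, so N_k = 1 + N_{k-1}^2 + N_{k-1}.
N_0 = 1
N_1 = 1 + 1^2 + 1 = 3
N_2 = 1 + 3^2 + 3 = 13
Terms of depth exactly 2: N_2 − N_1 = 13 − 3 = 10.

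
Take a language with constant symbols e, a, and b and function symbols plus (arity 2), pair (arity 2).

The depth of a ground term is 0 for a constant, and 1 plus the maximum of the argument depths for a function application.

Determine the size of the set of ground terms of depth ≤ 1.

21

If N_k denotes the number of depth-≤k ground terms, the 3 constants give N_0 = 3, and each function symbol of arity r contributes N_{k-1}^r new terms at level k: N_k = 3 + N_{k-1}^2 + N_{k-1}^2.
N_0 = 3
N_1 = 3 + 3^2 + 3^2 = 21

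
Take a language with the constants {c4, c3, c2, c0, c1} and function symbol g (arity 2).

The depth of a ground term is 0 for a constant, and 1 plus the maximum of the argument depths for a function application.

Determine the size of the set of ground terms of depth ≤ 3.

Let N_k count ground terms of depth at most k. Each non-constant term of depth ≤ k is some function symbol applied to depth-≤(k−1) arguments, giving N_k = 5 + N_{k-1}^2.
N_0 = 5
N_1 = 5 + 5^2 = 30
N_2 = 5 + 30^2 = 905
N_3 = 5 + 905^2 = 819030

819030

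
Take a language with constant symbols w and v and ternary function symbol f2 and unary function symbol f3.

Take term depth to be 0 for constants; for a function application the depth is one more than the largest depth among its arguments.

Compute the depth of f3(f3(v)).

depth(f3(v)) = 1 + depth(v) = 1 + 0 = 1
depth(f3(f3(v))) = 1 + depth(f3(v)) = 1 + 1 = 2

2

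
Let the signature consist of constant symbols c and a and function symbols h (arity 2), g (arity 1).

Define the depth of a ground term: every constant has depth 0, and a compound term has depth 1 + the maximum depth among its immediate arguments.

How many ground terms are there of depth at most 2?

74

Write N_k for the number of ground terms of depth ≤ k. A term of depth ≤ k is either a constant or a function symbol applied to arguments of depth ≤ k−1, so N_k = 2 + N_{k-1}^2 + N_{k-1}.
N_0 = 2
N_1 = 2 + 2^2 + 2 = 8
N_2 = 2 + 8^2 + 8 = 74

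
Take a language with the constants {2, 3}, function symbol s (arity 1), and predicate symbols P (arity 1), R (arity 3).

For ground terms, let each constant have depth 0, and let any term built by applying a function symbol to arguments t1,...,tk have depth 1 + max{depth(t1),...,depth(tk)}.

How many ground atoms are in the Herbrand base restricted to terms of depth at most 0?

10

First count ground terms of depth ≤ 0.
Let N_k count ground terms of depth at most k. Each non-constant term of depth ≤ k is some function symbol applied to depth-≤(k−1) arguments, giving N_k = 2 + N_{k-1}.
N_0 = 2
Explicitly: 2, 3.
So |H| = 2.
Each predicate of arity r yields |H|^r ground atoms (one per choice of an r-tuple from H):
  P: 2;  R: 2^3 = 8
Total ground atoms: 2 + 8 = 10.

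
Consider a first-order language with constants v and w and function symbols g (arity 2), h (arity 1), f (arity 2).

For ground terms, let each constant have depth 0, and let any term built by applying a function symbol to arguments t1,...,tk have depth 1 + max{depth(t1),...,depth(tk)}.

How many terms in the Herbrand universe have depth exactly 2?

290

Let N_k = |{terms of depth ≤ k}|. Then N_0 = 2 and N_k = 2 + N_{k-1}^2 + N_{k-1} + N_{k-1}^2 for k ≥ 1 (one summand per function symbol, arity giving the exponent).
N_0 = 2
N_1 = 2 + 2^2 + 2 + 2^2 = 12
N_2 = 2 + 12^2 + 12 + 12^2 = 302
Terms of depth exactly 2: N_2 − N_1 = 302 − 12 = 290.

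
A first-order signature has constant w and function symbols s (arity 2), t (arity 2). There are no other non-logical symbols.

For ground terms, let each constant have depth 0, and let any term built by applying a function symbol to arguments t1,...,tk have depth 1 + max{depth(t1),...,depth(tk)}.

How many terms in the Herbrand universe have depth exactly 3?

704

Let N_k = |{terms of depth ≤ k}|. Then N_0 = 1 and N_k = 1 + N_{k-1}^2 + N_{k-1}^2 for k ≥ 1 (one summand per function symbol, arity giving the exponent).
N_0 = 1
N_1 = 1 + 1^2 + 1^2 = 3
N_2 = 1 + 3^2 + 3^2 = 19
N_3 = 1 + 19^2 + 19^2 = 723
Terms of depth exactly 3: N_3 − N_2 = 723 − 19 = 704.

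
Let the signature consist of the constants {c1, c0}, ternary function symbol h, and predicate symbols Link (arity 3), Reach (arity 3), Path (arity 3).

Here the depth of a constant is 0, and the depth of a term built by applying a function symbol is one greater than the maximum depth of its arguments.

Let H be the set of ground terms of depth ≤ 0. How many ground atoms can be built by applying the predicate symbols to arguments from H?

24

First count ground terms of depth ≤ 0.
Count level by level. With function symbols h/3, the terms of depth ≤ k are the 2 constants together with each function applied to depth-≤(k−1) tuples, so N_k = 2 + N_{k-1}^3.
N_0 = 2
Explicitly: c1, c0.
So |H| = 2.
For each predicate symbol, the number of ground atoms is |H| raised to its arity; summing:
  Link: 2^3 = 8;  Reach: 2^3 = 8;  Path: 2^3 = 8
Total ground atoms: 8 + 8 + 8 = 24.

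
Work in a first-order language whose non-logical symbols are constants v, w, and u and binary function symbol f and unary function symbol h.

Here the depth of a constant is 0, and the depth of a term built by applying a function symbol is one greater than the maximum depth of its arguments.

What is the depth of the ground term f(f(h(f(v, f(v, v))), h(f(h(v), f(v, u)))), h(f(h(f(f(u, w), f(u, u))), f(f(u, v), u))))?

6

depth(f(v, v)) = 1 + max(0, 0) = 1
depth(f(v, f(v, v))) = 1 + max(0, 1) = 2
depth(h(f(v, f(v, v)))) = 1 + depth(f(v, f(v, v))) = 1 + 2 = 3
depth(h(v)) = 1 + depth(v) = 1 + 0 = 1
depth(f(v, u)) = 1 + max(0, 0) = 1
depth(f(h(v), f(v, u))) = 1 + max(1, 1) = 2
depth(h(f(h(v), f(v, u)))) = 1 + depth(f(h(v), f(v, u))) = 1 + 2 = 3
depth(f(h(f(v, f(v, v))), h(f(h(v), f(v, u))))) = 1 + max(3, 3) = 4
depth(f(u, w)) = 1 + max(0, 0) = 1
depth(f(u, u)) = 1 + max(0, 0) = 1
depth(f(f(u, w), f(u, u))) = 1 + max(1, 1) = 2
depth(h(f(f(u, w), f(u, u)))) = 1 + depth(f(f(u, w), f(u, u))) = 1 + 2 = 3
depth(f(u, v)) = 1 + max(0, 0) = 1
depth(f(f(u, v), u)) = 1 + max(1, 0) = 2
depth(f(h(f(f(u, w), f(u, u))), f(f(u, v), u))) = 1 + max(3, 2) = 4
depth(h(f(h(f(f(u, w), f(u, u))), f(f(u, v), u)))) = 1 + depth(f(h(f(f(u, w), f(u, u))), f(f(u, v), u))) = 1 + 4 = 5
depth(f(f(h(f(v, f(v, v))), h(f(h(v), f(v, u)))), h(f(h(f(f(u, w), f(u, u))), f(f(u, v), u))))) = 1 + max(4, 5) = 6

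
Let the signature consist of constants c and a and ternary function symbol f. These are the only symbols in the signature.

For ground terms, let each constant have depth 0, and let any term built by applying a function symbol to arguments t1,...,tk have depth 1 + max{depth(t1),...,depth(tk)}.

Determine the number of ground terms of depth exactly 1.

Let N_k count ground terms of depth at most k. Each non-constant term of depth ≤ k is some function symbol applied to depth-≤(k−1) arguments, giving N_k = 2 + N_{k-1}^3.
N_0 = 2
N_1 = 2 + 2^3 = 10
Terms of depth exactly 1: N_1 − N_0 = 10 − 2 = 8.

8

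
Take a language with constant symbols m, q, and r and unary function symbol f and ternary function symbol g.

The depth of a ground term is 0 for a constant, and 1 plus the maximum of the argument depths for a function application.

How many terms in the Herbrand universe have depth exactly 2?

35940

Count level by level. With function symbols f/1, g/3, the terms of depth ≤ k are the 3 constants together with each function applied to depth-≤(k−1) tuples, so N_k = 3 + N_{k-1} + N_{k-1}^3.
N_0 = 3
N_1 = 3 + 3 + 3^3 = 33
N_2 = 3 + 33 + 33^3 = 35973
Terms of depth exactly 2: N_2 − N_1 = 35973 − 33 = 35940.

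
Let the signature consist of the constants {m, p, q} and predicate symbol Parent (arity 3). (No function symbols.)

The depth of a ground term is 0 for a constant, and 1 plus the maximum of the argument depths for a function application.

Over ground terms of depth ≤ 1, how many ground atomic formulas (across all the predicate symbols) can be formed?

First count ground terms of depth ≤ 1.
With no function symbols every ground term is a constant, so there are exactly 3 ground terms at every depth bound.
N_0 = 3
N_1 = 3
Explicitly: m, p, q.
So |H| = 3.
Ground atoms are formed by filling each argument slot of a predicate with a term from H, so an r-ary predicate gives |H|^r atoms:
  Parent: 3^3 = 27
Total ground atoms: 27.

27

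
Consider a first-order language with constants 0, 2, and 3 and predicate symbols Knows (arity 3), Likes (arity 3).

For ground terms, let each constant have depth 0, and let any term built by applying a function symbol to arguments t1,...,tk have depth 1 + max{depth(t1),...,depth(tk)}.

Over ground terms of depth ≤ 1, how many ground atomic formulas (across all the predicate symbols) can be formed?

First count ground terms of depth ≤ 1.
With no function symbols every ground term is a constant, so there are exactly 3 ground terms at every depth bound.
N_0 = 3
N_1 = 3
So |H| = 3.
A ground atom is a predicate applied to a tuple of terms from H, so the count is the sum over predicates of |H|^arity:
  Knows: 3^3 = 27;  Likes: 3^3 = 27
Total ground atoms: 27 + 27 = 54.

54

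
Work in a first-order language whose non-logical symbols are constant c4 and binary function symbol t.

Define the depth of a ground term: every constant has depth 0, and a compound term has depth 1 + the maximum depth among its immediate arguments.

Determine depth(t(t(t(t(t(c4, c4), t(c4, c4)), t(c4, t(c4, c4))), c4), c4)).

5

depth(t(c4, c4)) = 1 + max(0, 0) = 1
depth(t(t(c4, c4), t(c4, c4))) = 1 + max(1, 1) = 2
depth(t(c4, t(c4, c4))) = 1 + max(0, 1) = 2
depth(t(t(t(c4, c4), t(c4, c4)), t(c4, t(c4, c4)))) = 1 + max(2, 2) = 3
depth(t(t(t(t(c4, c4), t(c4, c4)), t(c4, t(c4, c4))), c4)) = 1 + max(3, 0) = 4
depth(t(t(t(t(t(c4, c4), t(c4, c4)), t(c4, t(c4, c4))), c4), c4)) = 1 + max(4, 0) = 5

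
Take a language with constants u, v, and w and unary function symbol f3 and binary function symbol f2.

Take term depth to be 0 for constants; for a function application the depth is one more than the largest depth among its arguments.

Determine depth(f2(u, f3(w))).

depth(f3(w)) = 1 + depth(w) = 1 + 0 = 1
depth(f2(u, f3(w))) = 1 + max(0, 1) = 2

2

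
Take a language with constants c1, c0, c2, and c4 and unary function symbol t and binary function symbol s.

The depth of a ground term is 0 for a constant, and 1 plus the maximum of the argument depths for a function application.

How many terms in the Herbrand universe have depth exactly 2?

If N_k denotes the number of depth-≤k ground terms, the 4 constants give N_0 = 4, and each function symbol of arity r contributes N_{k-1}^r new terms at level k: N_k = 4 + N_{k-1} + N_{k-1}^2.
N_0 = 4
N_1 = 4 + 4 + 4^2 = 24
N_2 = 4 + 24 + 24^2 = 604
Terms of depth exactly 2: N_2 − N_1 = 604 − 24 = 580.

580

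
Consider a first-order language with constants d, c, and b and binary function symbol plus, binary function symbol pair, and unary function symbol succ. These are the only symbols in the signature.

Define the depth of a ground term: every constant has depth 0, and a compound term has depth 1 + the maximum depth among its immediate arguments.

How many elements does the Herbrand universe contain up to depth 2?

Write N_k for the number of ground terms of depth ≤ k. A term of depth ≤ k is either a constant or a function symbol applied to arguments of depth ≤ k−1, so N_k = 3 + N_{k-1}^2 + N_{k-1}^2 + N_{k-1}.
N_0 = 3
N_1 = 3 + 3^2 + 3^2 + 3 = 24
N_2 = 3 + 24^2 + 24^2 + 24 = 1179

1179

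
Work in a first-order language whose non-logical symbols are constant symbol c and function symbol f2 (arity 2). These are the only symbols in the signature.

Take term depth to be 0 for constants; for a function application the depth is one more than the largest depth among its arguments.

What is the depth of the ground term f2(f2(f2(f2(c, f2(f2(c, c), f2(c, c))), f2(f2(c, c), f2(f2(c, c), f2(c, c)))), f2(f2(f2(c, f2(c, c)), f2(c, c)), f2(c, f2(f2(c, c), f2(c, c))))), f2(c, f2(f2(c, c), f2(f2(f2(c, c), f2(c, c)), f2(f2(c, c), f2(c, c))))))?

6

depth(f2(c, c)) = 1 + max(0, 0) = 1
depth(f2(f2(c, c), f2(c, c))) = 1 + max(1, 1) = 2
depth(f2(c, f2(f2(c, c), f2(c, c)))) = 1 + max(0, 2) = 3
depth(f2(f2(c, c), f2(f2(c, c), f2(c, c)))) = 1 + max(1, 2) = 3
depth(f2(f2(c, f2(f2(c, c), f2(c, c))), f2(f2(c, c), f2(f2(c, c), f2(c, c))))) = 1 + max(3, 3) = 4
depth(f2(c, f2(c, c))) = 1 + max(0, 1) = 2
depth(f2(f2(c, f2(c, c)), f2(c, c))) = 1 + max(2, 1) = 3
depth(f2(f2(f2(c, f2(c, c)), f2(c, c)), f2(c, f2(f2(c, c), f2(c, c))))) = 1 + max(3, 3) = 4
depth(f2(f2(f2(c, f2(f2(c, c), f2(c, c))), f2(f2(c, c), f2(f2(c, c), f2(c, c)))), f2(f2(f2(c, f2(c, c)), f2(c, c)), f2(c, f2(f2(c, c), f2(c, c)))))) = 1 + max(4, 4) = 5
depth(f2(f2(f2(c, c), f2(c, c)), f2(f2(c, c), f2(c, c)))) = 1 + max(2, 2) = 3
depth(f2(f2(c, c), f2(f2(f2(c, c), f2(c, c)), f2(f2(c, c), f2(c, c))))) = 1 + max(1, 3) = 4
depth(f2(c, f2(f2(c, c), f2(f2(f2(c, c), f2(c, c)), f2(f2(c, c), f2(c, c)))))) = 1 + max(0, 4) = 5
depth(f2(f2(f2(f2(c, f2(f2(c, c), f2(c, c))), f2(f2(c, c), f2(f2(c, c), f2(c, c)))), f2(f2(f2(c, f2(c, c)), f2(c, c)), f2(c, f2(f2(c, c), f2(c, c))))), f2(c, f2(f2(c, c), f2(f2(f2(c, c), f2(c, c)), f2(f2(c, c), f2(c, c))))))) = 1 + max(5, 5) = 6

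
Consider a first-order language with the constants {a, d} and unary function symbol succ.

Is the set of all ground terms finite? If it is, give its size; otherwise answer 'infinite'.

The signature has at least one function symbol (succ, arity 1) and at least one constant (a).
Iterating succ gives infinitely many distinct ground terms: a, succ(a), succ(succ(a)), ...
So the Herbrand universe is infinite.

infinite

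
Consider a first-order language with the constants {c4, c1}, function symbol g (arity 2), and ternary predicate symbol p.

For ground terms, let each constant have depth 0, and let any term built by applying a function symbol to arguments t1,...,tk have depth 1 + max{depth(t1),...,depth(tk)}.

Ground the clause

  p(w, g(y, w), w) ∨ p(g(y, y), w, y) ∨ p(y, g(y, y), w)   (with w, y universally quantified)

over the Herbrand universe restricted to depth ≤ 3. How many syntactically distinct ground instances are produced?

Ground terms of depth ≤ 3:
  Count level by level. With function symbols g/2, the terms of depth ≤ k are the 2 constants together with each function applied to depth-≤(k−1) tuples, so N_k = 2 + N_{k-1}^2.
  N_0 = 2
  N_1 = 2 + 2^2 = 6
  N_2 = 2 + 6^2 = 38
  N_3 = 2 + 38^2 = 1446
So there are 1446 ground terms available for substitution.
The body mentions every one of the 2 quantified variables; since ground terms form a free algebra, no two substitutions collapse to the same formula.
Number of ground instances = 1446^2 = 2090916.

2090916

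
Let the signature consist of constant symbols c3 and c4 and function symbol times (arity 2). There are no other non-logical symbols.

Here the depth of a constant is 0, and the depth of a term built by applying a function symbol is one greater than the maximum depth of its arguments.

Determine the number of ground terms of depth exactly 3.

1408

Let N_k count ground terms of depth at most k. Each non-constant term of depth ≤ k is some function symbol applied to depth-≤(k−1) arguments, giving N_k = 2 + N_{k-1}^2.
N_0 = 2
N_1 = 2 + 2^2 = 6
N_2 = 2 + 6^2 = 38
N_3 = 2 + 38^2 = 1446
Terms of depth exactly 3: N_3 − N_2 = 1446 − 38 = 1408.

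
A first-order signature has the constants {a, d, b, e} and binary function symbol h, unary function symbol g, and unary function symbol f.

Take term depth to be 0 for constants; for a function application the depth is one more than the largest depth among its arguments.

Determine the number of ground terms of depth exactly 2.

816

Let N_k count ground terms of depth at most k. Each non-constant term of depth ≤ k is some function symbol applied to depth-≤(k−1) arguments, giving N_k = 4 + N_{k-1}^2 + N_{k-1} + N_{k-1}.
N_0 = 4
N_1 = 4 + 4^2 + 4 + 4 = 28
N_2 = 4 + 28^2 + 28 + 28 = 844
Terms of depth exactly 2: N_2 − N_1 = 844 − 28 = 816.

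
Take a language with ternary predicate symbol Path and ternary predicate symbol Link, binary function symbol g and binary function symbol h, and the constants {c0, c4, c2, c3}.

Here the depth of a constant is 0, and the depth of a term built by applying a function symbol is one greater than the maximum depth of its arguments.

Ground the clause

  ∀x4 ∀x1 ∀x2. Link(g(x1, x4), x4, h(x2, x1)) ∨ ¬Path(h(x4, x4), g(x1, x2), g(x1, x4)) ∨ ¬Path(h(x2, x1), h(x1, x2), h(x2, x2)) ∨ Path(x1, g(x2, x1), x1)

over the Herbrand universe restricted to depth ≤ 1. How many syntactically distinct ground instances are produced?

Ground terms of depth ≤ 1:
  Count level by level. With function symbols g/2, h/2, the terms of depth ≤ k are the 4 constants together with each function applied to depth-≤(k−1) tuples, so N_k = 4 + N_{k-1}^2 + N_{k-1}^2.
  N_0 = 4
  N_1 = 4 + 4^2 + 4^2 = 36
So there are 36 ground terms available for substitution.
Each of x4, x1, x2 ranges independently over the available ground terms, and distinct assignments produce distinct instances.
Number of ground instances = 36^3 = 46656.

46656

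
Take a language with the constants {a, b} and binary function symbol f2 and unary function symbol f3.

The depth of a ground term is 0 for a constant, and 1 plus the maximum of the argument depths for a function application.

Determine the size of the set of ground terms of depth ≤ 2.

Let N_k count ground terms of depth at most k. Each non-constant term of depth ≤ k is some function symbol applied to depth-≤(k−1) arguments, giving N_k = 2 + N_{k-1}^2 + N_{k-1}.
N_0 = 2
N_1 = 2 + 2^2 + 2 = 8
N_2 = 2 + 8^2 + 8 = 74

74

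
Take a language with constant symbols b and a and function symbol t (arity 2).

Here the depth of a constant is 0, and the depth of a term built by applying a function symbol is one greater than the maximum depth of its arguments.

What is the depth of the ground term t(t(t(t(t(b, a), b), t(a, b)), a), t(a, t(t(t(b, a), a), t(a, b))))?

depth(t(b, a)) = 1 + max(0, 0) = 1
depth(t(t(b, a), b)) = 1 + max(1, 0) = 2
depth(t(a, b)) = 1 + max(0, 0) = 1
depth(t(t(t(b, a), b), t(a, b))) = 1 + max(2, 1) = 3
depth(t(t(t(t(b, a), b), t(a, b)), a)) = 1 + max(3, 0) = 4
depth(t(t(b, a), a)) = 1 + max(1, 0) = 2
depth(t(t(t(b, a), a), t(a, b))) = 1 + max(2, 1) = 3
depth(t(a, t(t(t(b, a), a), t(a, b)))) = 1 + max(0, 3) = 4
depth(t(t(t(t(t(b, a), b), t(a, b)), a), t(a, t(t(t(b, a), a), t(a, b))))) = 1 + max(4, 4) = 5

5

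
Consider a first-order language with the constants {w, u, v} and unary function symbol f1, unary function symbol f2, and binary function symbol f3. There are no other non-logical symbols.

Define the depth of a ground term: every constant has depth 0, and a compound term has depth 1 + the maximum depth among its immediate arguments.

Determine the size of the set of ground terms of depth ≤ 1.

18

Let N_k count ground terms of depth at most k. Each non-constant term of depth ≤ k is some function symbol applied to depth-≤(k−1) arguments, giving N_k = 3 + N_{k-1} + N_{k-1} + N_{k-1}^2.
N_0 = 3
N_1 = 3 + 3 + 3 + 3^2 = 18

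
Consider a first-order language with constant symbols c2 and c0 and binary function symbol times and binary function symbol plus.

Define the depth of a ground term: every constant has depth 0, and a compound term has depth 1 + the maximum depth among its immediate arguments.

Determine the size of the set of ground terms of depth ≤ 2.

Let N_k = |{terms of depth ≤ k}|. Then N_0 = 2 and N_k = 2 + N_{k-1}^2 + N_{k-1}^2 for k ≥ 1 (one summand per function symbol, arity giving the exponent).
N_0 = 2
N_1 = 2 + 2^2 + 2^2 = 10
N_2 = 2 + 10^2 + 10^2 = 202

202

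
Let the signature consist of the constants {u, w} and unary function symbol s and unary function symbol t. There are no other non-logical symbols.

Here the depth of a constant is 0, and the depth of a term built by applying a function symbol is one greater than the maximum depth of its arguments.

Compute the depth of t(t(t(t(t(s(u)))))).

6

depth(s(u)) = 1 + depth(u) = 1 + 0 = 1
depth(t(s(u))) = 1 + depth(s(u)) = 1 + 1 = 2
depth(t(t(s(u)))) = 1 + depth(t(s(u))) = 1 + 2 = 3
depth(t(t(t(s(u))))) = 1 + depth(t(t(s(u)))) = 1 + 3 = 4
depth(t(t(t(t(s(u)))))) = 1 + depth(t(t(t(s(u))))) = 1 + 4 = 5
depth(t(t(t(t(t(s(u))))))) = 1 + depth(t(t(t(t(s(u)))))) = 1 + 5 = 6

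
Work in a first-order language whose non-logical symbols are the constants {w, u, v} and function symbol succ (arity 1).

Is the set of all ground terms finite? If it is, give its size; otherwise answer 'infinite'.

infinite

The signature has at least one function symbol (succ, arity 1) and at least one constant (w).
Iterating succ gives infinitely many distinct ground terms: w, succ(w), succ(succ(w)), ...
So the Herbrand universe is infinite.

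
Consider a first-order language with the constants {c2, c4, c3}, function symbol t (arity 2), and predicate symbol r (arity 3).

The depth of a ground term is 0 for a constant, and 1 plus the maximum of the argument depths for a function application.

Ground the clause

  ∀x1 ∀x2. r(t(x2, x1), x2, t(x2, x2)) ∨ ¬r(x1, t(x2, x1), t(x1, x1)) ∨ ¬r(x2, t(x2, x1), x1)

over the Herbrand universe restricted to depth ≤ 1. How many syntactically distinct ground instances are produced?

144

Ground terms of depth ≤ 1:
  Count level by level. With function symbols t/2, the terms of depth ≤ k are the 3 constants together with each function applied to depth-≤(k−1) tuples, so N_k = 3 + N_{k-1}^2.
  N_0 = 3
  N_1 = 3 + 3^2 = 12
So there are 12 ground terms available for substitution.
The body mentions every one of the 2 quantified variables; since ground terms form a free algebra, no two substitutions collapse to the same formula.
Number of ground instances = 12^2 = 144.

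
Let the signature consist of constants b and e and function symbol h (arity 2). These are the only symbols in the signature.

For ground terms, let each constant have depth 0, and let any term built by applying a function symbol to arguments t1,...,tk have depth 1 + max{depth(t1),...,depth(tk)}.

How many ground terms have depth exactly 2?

Count level by level. With function symbols h/2, the terms of depth ≤ k are the 2 constants together with each function applied to depth-≤(k−1) tuples, so N_k = 2 + N_{k-1}^2.
N_0 = 2
N_1 = 2 + 2^2 = 6
N_2 = 2 + 6^2 = 38
Terms of depth exactly 2: N_2 − N_1 = 38 − 6 = 32.

32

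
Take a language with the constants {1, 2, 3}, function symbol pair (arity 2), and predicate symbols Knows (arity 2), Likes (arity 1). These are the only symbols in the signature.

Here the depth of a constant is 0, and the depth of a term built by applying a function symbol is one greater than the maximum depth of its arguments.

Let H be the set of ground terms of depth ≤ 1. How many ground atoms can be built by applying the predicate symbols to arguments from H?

156

First count ground terms of depth ≤ 1.
Let N_k count ground terms of depth at most k. Each non-constant term of depth ≤ k is some function symbol applied to depth-≤(k−1) arguments, giving N_k = 3 + N_{k-1}^2.
N_0 = 3
N_1 = 3 + 3^2 = 12
Explicitly: 1, 2, 3, pair(1, 1), pair(1, 2), pair(1, 3), pair(2, 1), pair(2, 2), pair(2, 3), pair(3, 1), pair(3, 2), pair(3, 3).
So |H| = 12.
Ground atoms are formed by filling each argument slot of a predicate with a term from H, so an r-ary predicate gives |H|^r atoms:
  Knows: 12^2 = 144;  Likes: 12
Total ground atoms: 144 + 12 = 156.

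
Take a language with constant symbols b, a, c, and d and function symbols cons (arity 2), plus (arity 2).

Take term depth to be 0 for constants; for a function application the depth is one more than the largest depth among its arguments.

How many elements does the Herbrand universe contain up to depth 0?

Let N_k count ground terms of depth at most k. Each non-constant term of depth ≤ k is some function symbol applied to depth-≤(k−1) arguments, giving N_k = 4 + N_{k-1}^2 + N_{k-1}^2.
N_0 = 4

4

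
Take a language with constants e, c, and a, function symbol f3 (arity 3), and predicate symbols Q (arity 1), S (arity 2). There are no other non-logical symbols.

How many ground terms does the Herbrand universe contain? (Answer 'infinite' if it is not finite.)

The signature has at least one function symbol (f3, arity 3) and at least one constant (e).
Iterating f3 gives infinitely many distinct ground terms: e, f3(e, e, e), f3(f3(e, e, e), f3(e, e, e), f3(e, e, e)), ...
So the Herbrand universe is infinite.

infinite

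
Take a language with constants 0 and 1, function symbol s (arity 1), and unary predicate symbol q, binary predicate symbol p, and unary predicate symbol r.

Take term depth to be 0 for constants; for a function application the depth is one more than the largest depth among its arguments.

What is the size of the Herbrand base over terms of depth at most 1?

First count ground terms of depth ≤ 1.
Write N_k for the number of ground terms of depth ≤ k. A term of depth ≤ k is either a constant or a function symbol applied to arguments of depth ≤ k−1, so N_k = 2 + N_{k-1}.
N_0 = 2
N_1 = 2 + 2 = 4
Explicitly: 0, 1, s(0), s(1).
So |H| = 4.
Ground atoms are formed by filling each argument slot of a predicate with a term from H, so an r-ary predicate gives |H|^r atoms:
  q: 4;  p: 4^2 = 16;  r: 4
Total ground atoms: 4 + 16 + 4 = 24.

24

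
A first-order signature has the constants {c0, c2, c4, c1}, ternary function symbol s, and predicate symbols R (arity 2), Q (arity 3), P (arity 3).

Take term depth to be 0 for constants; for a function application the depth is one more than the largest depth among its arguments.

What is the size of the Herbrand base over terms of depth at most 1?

633488

First count ground terms of depth ≤ 1.
Let N_k count ground terms of depth at most k. Each non-constant term of depth ≤ k is some function symbol applied to depth-≤(k−1) arguments, giving N_k = 4 + N_{k-1}^3.
N_0 = 4
N_1 = 4 + 4^3 = 68
So |H| = 68.
A ground atom is a predicate applied to a tuple of terms from H, so the count is the sum over predicates of |H|^arity:
  R: 68^2 = 4624;  Q: 68^3 = 314432;  P: 68^3 = 314432
Total ground atoms: 4624 + 314432 + 314432 = 633488.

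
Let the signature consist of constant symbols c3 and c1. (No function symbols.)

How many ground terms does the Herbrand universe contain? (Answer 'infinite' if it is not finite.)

2

There are no function symbols, so every ground term is one of the 2 constants.
The Herbrand universe is {c3, c1}, which is finite with 2 elements.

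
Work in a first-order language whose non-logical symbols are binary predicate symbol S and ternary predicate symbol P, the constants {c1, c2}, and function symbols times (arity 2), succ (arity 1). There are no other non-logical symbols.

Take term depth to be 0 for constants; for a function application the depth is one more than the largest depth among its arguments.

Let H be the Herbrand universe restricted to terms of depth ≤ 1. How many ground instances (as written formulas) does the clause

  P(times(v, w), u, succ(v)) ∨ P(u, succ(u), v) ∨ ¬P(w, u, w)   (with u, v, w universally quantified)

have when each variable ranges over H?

Ground terms of depth ≤ 1:
  Let N_k count ground terms of depth at most k. Each non-constant term of depth ≤ k is some function symbol applied to depth-≤(k−1) arguments, giving N_k = 2 + N_{k-1}^2 + N_{k-1}.
  N_0 = 2
  N_1 = 2 + 2^2 + 2 = 8
So there are 8 ground terms available for substitution.
The body mentions every one of the 3 quantified variables; since ground terms form a free algebra, no two substitutions collapse to the same formula.
Number of ground instances = 8^3 = 512.

512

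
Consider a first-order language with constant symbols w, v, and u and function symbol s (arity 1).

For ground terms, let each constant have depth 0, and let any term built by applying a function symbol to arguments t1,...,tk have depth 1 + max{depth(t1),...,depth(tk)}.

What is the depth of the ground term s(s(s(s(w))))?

depth(s(w)) = 1 + depth(w) = 1 + 0 = 1
depth(s(s(w))) = 1 + depth(s(w)) = 1 + 1 = 2
depth(s(s(s(w)))) = 1 + depth(s(s(w))) = 1 + 2 = 3
depth(s(s(s(s(w))))) = 1 + depth(s(s(s(w)))) = 1 + 3 = 4

4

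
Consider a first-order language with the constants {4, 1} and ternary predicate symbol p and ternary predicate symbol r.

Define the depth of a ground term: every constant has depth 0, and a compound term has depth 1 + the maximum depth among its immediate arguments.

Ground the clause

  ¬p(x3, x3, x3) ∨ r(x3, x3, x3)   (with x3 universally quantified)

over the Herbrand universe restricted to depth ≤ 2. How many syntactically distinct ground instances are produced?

2

Ground terms of depth ≤ 2:
  With no function symbols every ground term is a constant, so there are exactly 2 ground terms at every depth bound.
  N_0 = 2
  N_1 = 2
  N_2 = 2
  Explicitly: 4, 1.
So there are 2 ground terms available for substitution.
The variable x3 ranges independently over the available ground terms, and distinct assignments produce distinct instances.
Number of ground instances = 2.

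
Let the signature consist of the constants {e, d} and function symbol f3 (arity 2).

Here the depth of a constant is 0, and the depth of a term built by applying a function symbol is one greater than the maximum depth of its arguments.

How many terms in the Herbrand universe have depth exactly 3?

Write N_k for the number of ground terms of depth ≤ k. A term of depth ≤ k is either a constant or a function symbol applied to arguments of depth ≤ k−1, so N_k = 2 + N_{k-1}^2.
N_0 = 2
N_1 = 2 + 2^2 = 6
N_2 = 2 + 6^2 = 38
N_3 = 2 + 38^2 = 1446
Terms of depth exactly 3: N_3 − N_2 = 1446 − 38 = 1408.

1408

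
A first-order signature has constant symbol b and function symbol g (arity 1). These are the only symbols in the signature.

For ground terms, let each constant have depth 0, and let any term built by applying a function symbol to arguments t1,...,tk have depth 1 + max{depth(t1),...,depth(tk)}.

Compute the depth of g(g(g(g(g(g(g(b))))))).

depth(g(b)) = 1 + depth(b) = 1 + 0 = 1
depth(g(g(b))) = 1 + depth(g(b)) = 1 + 1 = 2
depth(g(g(g(b)))) = 1 + depth(g(g(b))) = 1 + 2 = 3
depth(g(g(g(g(b))))) = 1 + depth(g(g(g(b)))) = 1 + 3 = 4
depth(g(g(g(g(g(b)))))) = 1 + depth(g(g(g(g(b))))) = 1 + 4 = 5
depth(g(g(g(g(g(g(b))))))) = 1 + depth(g(g(g(g(g(b)))))) = 1 + 5 = 6
depth(g(g(g(g(g(g(g(b)))))))) = 1 + depth(g(g(g(g(g(g(b))))))) = 1 + 6 = 7

7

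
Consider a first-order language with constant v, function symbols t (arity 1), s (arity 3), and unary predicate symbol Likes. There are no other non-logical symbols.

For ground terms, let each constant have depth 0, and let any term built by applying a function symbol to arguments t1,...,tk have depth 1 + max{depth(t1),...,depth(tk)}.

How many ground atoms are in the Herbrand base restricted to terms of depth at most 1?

First count ground terms of depth ≤ 1.
If N_k denotes the number of depth-≤k ground terms, the 1 constant gives N_0 = 1, and each function symbol of arity r contributes N_{k-1}^r new terms at level k: N_k = 1 + N_{k-1} + N_{k-1}^3.
N_0 = 1
N_1 = 1 + 1 + 1^3 = 3
Explicitly: v, t(v), s(v, v, v).
So |H| = 3.
Ground atoms are formed by filling each argument slot of a predicate with a term from H, so an r-ary predicate gives |H|^r atoms:
  Likes: 3
Total ground atoms: 3.

3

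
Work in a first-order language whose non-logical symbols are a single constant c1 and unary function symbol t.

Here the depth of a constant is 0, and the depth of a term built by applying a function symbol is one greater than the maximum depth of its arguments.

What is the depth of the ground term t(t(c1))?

depth(t(c1)) = 1 + depth(c1) = 1 + 0 = 1
depth(t(t(c1))) = 1 + depth(t(c1)) = 1 + 1 = 2

2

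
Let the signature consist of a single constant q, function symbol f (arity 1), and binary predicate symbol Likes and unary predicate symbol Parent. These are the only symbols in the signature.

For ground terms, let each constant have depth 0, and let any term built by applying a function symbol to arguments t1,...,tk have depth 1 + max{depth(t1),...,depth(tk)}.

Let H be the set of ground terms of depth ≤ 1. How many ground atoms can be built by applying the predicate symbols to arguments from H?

6

First count ground terms of depth ≤ 1.
Count level by level. With function symbols f/1, the terms of depth ≤ k are the 1 constant together with each function applied to depth-≤(k−1) tuples, so N_k = 1 + N_{k-1}.
N_0 = 1
N_1 = 1 + 1 = 2
So |H| = 2.
For each predicate symbol, the number of ground atoms is |H| raised to its arity; summing:
  Likes: 2^2 = 4;  Parent: 2
Total ground atoms: 4 + 2 = 6.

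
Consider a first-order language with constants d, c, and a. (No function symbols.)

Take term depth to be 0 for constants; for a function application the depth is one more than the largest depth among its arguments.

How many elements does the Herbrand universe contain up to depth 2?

With no function symbols every ground term is a constant, so there are exactly 3 ground terms at every depth bound.
N_0 = 3
N_1 = 3
N_2 = 3
Explicitly: d, c, a.

3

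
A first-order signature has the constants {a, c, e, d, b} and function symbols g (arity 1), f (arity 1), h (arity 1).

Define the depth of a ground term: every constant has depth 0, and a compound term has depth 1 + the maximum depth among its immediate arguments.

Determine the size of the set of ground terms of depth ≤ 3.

Count level by level. With function symbols g/1, f/1, h/1, the terms of depth ≤ k are the 5 constants together with each function applied to depth-≤(k−1) tuples, so N_k = 5 + N_{k-1} + N_{k-1} + N_{k-1}.
N_0 = 5
N_1 = 5 + 5 + 5 + 5 = 20
N_2 = 5 + 20 + 20 + 20 = 65
N_3 = 5 + 65 + 65 + 65 = 200

200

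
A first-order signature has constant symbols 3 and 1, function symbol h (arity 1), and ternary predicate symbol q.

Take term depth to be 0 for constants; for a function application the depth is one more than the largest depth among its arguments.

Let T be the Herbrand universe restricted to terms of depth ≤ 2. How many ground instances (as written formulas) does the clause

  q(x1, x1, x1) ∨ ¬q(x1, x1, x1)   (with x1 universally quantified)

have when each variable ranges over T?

6

Ground terms of depth ≤ 2:
  Let N_k count ground terms of depth at most k. Each non-constant term of depth ≤ k is some function symbol applied to depth-≤(k−1) arguments, giving N_k = 2 + N_{k-1}.
  N_0 = 2
  N_1 = 2 + 2 = 4
  N_2 = 2 + 4 = 6
  Explicitly: 3, 1, h(3), h(1), h(h(3)), h(h(1)).
So there are 6 ground terms available for substitution.
The body mentions the single quantified variable x1; since ground terms form a free algebra, no two substitutions collapse to the same formula.
Number of ground instances = 6.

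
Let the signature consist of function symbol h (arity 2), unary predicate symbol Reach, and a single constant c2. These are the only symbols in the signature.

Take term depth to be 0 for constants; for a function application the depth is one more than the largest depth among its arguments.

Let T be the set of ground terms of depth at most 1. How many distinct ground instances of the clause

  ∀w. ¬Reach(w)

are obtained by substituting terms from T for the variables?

Ground terms of depth ≤ 1:
  Let N_k count ground terms of depth at most k. Each non-constant term of depth ≤ k is some function symbol applied to depth-≤(k−1) arguments, giving N_k = 1 + N_{k-1}^2.
  N_0 = 1
  N_1 = 1 + 1^2 = 2
  Explicitly: c2, h(c2, c2).
So there are 2 ground terms available for substitution.
There is 1 variable to instantiate (w),  occurring in at least one literal, so different choices give different ground instances.
Number of ground instances = 2.

2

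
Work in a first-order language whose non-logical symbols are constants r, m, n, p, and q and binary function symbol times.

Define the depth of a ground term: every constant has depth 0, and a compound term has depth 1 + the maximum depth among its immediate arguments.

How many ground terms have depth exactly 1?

Write N_k for the number of ground terms of depth ≤ k. A term of depth ≤ k is either a constant or a function symbol applied to arguments of depth ≤ k−1, so N_k = 5 + N_{k-1}^2.
N_0 = 5
N_1 = 5 + 5^2 = 30
Terms of depth exactly 1: N_1 − N_0 = 30 − 5 = 25.

25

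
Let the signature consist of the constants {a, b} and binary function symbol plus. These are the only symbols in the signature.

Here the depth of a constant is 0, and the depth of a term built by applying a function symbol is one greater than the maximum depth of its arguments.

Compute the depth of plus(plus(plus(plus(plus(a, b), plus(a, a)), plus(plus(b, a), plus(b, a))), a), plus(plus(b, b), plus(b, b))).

5

depth(plus(a, b)) = 1 + max(0, 0) = 1
depth(plus(a, a)) = 1 + max(0, 0) = 1
depth(plus(plus(a, b), plus(a, a))) = 1 + max(1, 1) = 2
depth(plus(b, a)) = 1 + max(0, 0) = 1
depth(plus(plus(b, a), plus(b, a))) = 1 + max(1, 1) = 2
depth(plus(plus(plus(a, b), plus(a, a)), plus(plus(b, a), plus(b, a)))) = 1 + max(2, 2) = 3
depth(plus(plus(plus(plus(a, b), plus(a, a)), plus(plus(b, a), plus(b, a))), a)) = 1 + max(3, 0) = 4
depth(plus(b, b)) = 1 + max(0, 0) = 1
depth(plus(plus(b, b), plus(b, b))) = 1 + max(1, 1) = 2
depth(plus(plus(plus(plus(plus(a, b), plus(a, a)), plus(plus(b, a), plus(b, a))), a), plus(plus(b, b), plus(b, b)))) = 1 + max(4, 2) = 5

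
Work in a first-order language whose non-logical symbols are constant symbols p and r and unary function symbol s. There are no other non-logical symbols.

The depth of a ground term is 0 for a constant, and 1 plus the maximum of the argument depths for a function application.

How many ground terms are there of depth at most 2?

6

If N_k denotes the number of depth-≤k ground terms, the 2 constants give N_0 = 2, and each function symbol of arity r contributes N_{k-1}^r new terms at level k: N_k = 2 + N_{k-1}.
N_0 = 2
N_1 = 2 + 2 = 4
N_2 = 2 + 4 = 6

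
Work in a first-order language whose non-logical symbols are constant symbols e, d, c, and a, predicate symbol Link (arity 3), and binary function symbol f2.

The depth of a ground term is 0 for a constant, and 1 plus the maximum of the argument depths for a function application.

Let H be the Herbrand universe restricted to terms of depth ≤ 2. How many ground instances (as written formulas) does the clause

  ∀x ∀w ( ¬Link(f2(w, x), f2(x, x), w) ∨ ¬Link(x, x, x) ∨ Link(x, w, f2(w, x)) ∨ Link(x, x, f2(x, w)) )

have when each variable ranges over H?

Ground terms of depth ≤ 2:
  If N_k denotes the number of depth-≤k ground terms, the 4 constants give N_0 = 4, and each function symbol of arity r contributes N_{k-1}^r new terms at level k: N_k = 4 + N_{k-1}^2.
  N_0 = 4
  N_1 = 4 + 4^2 = 20
  N_2 = 4 + 20^2 = 404
So there are 404 ground terms available for substitution.
The clause has 2 distinct variables (x, w), each appearing in the body. In the free term algebra distinct substitutions yield syntactically distinct ground instances.
Number of ground instances = 404^2 = 163216.

163216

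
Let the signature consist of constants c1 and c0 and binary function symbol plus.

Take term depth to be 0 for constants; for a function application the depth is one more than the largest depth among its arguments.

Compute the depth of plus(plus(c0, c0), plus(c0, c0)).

2

depth(plus(c0, c0)) = 1 + max(0, 0) = 1
depth(plus(plus(c0, c0), plus(c0, c0))) = 1 + max(1, 1) = 2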